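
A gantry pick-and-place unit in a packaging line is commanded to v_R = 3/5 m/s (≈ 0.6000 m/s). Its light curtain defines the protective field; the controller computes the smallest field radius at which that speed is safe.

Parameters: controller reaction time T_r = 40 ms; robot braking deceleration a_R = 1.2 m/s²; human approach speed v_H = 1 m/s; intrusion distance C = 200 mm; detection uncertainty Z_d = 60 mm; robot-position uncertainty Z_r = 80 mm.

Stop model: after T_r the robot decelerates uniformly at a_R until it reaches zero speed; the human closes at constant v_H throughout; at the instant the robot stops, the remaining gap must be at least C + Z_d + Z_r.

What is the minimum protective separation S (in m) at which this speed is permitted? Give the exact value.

S_min = 527/500 m = 1.0540 m

stop time T_s = (3/5)/(6/5) = 0.5000 s
robot covers v_R·T_r = 0.6000·0.0400 = 0.0240 m before braking
robot under decel: 0.6000²/(2·1.2000) = 0.1500 m
human closes 1.0000·0.5400 = 0.5400 m
margins: 0.2000+0.0600+0.0800 = 0.3400 m
S_min ≈ 0.0240+0.1500+0.5400+0.3400  ⇒  S_min = 527/500 m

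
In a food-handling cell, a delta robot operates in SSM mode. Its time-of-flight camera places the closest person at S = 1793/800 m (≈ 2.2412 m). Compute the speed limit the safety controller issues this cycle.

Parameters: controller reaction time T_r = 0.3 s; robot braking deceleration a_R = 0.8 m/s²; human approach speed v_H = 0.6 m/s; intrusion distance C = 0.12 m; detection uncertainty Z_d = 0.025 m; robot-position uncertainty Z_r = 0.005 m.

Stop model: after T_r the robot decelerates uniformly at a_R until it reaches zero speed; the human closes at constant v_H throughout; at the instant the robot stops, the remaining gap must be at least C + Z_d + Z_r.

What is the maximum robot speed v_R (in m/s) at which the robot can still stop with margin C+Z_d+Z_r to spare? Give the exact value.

v_R_max = 11/10 m/s = 1.1000 m/s

at the boundary: (5/8)·v² + (21/20)·v + (-1529/800) = 0
  disc = (21/20)² − 4·(5/8)·(-1529/800) = 9409/1600 ; √disc = 97/40
  v_R = (−(21/20) + 97/40) / (2·(5/8)) = 11/10 m/s
check:
stop time T_s = (11/10)/(4/5) = 1.3750 s
robot covers v_R·T_r = 1.1000·0.3000 = 0.3300 m before braking
robot under decel: 1.1000²/(2·0.8000) = 0.7562 m
person approaches 0.6000·(0.3000+1.3750) = 1.0050 m
residual clearance needed = 0.1200+0.0250+0.0050 = 0.1500 m
sum ≈ 0.3300+0.7562+1.0050+0.1500 ≈ 2.2412 m = S ✓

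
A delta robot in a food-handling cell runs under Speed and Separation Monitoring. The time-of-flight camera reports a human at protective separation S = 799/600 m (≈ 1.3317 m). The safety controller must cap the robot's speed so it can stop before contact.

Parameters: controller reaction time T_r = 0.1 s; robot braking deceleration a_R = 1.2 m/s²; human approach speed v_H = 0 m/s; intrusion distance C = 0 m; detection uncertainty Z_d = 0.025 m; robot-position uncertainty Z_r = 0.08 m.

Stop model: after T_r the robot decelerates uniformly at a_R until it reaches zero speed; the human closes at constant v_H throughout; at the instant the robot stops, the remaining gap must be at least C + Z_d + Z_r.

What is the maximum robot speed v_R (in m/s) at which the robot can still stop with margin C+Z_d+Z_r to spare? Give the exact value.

v_R_max = 8/5 m/s = 1.6000 m/s

at the boundary: (5/12)·v² + (1/10)·v + (-92/75) = 0
  disc = (1/10)² − 4·(5/12)·(-92/75) = 1849/900 ; √disc = 43/30
  v_R = (−(1/10) + 43/30) / (2·(5/12)) = 8/5 m/s
check:
T_s = v_R/a_R = (8/5)/(6/5) = 1.3333 s
robot covers v_R·T_r = 1.6000·0.1000 = 0.1600 m before braking
braking distance = 1.6000²/(2·1.2000) = 1.0667 m
person approaches 0.0000·(0.1000+1.3333) = 0.0000 m
residual clearance needed = 0.0000+0.0250+0.0800 = 0.1050 m
sum ≈ 0.1600+1.0667+0.0000+0.1050 ≈ 1.3317 m = S ✓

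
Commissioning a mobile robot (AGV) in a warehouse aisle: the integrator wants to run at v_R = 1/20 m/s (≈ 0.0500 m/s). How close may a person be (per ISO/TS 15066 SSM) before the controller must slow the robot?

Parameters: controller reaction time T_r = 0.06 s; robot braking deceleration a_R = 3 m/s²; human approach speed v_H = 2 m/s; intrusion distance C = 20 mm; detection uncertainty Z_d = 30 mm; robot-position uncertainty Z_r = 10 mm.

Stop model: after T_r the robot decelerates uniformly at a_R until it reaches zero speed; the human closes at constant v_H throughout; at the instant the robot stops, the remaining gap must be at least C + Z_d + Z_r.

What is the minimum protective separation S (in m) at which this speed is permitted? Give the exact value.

S_min = 867/4000 m = 0.2167 m

braking lasts T_s = (1/20)/3 = 0.0167 s
robot in T_r: 0.0500·0.0600 = 0.0030 m
braking distance = 0.0500²/(2·3.0000) = 0.0004 m
human over T_r+T_s: 2.0000·(0.0600+0.0167) = 0.1533 m
margins: 0.0200+0.0300+0.0100 = 0.0600 m
S_min ≈ 0.0030+0.0004+0.1533+0.0600  ⇒  S_min = 867/4000 m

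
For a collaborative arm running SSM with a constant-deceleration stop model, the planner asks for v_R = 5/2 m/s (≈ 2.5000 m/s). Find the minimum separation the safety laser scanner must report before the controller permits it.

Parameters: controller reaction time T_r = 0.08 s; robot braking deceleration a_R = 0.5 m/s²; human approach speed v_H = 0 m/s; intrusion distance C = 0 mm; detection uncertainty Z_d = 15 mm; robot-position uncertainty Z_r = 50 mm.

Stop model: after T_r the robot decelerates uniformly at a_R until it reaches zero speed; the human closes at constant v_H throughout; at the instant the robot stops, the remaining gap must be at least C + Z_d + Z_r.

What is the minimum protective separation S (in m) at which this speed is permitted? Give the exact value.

S_min = 1303/200 m = 6.5150 m

T_s = v_R/a_R = (5/2)/(1/2) = 5.0000 s
robot covers v_R·T_r = 2.5000·0.0800 = 0.2000 m before braking
braking distance = 2.5000²/(2·0.5000) = 6.2500 m
human over T_r+T_s: 0.0000·(0.0800+5.0000) = 0.0000 m
C+Z_d+Z_r = 0.0000+0.0150+0.0500 = 0.0650 m
S_min ≈ 0.2000+6.2500+0.0000+0.0650  ⇒  S_min = 1303/200 m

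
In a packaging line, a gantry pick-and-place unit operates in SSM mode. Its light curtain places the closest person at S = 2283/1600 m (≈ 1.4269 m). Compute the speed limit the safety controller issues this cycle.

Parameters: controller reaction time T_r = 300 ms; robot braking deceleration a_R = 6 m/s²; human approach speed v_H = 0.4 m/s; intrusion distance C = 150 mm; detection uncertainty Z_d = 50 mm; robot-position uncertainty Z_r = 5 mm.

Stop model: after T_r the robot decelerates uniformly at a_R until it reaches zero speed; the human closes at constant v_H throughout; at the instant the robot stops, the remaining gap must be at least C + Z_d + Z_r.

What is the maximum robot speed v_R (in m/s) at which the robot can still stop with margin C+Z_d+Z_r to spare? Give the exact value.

at the boundary: (1/12)·v² + (11/30)·v + (-1763/1600) = 0
  disc = (11/30)² − 4·(1/12)·(-1763/1600) = 289/576 ; √disc = 17/24
  v_R = (−(11/30) + 17/24) / (2·(1/12)) = 41/20 m/s
check:
braking lasts T_s = (41/20)/6 = 0.3417 s
robot covers v_R·T_r = 2.0500·0.3000 = 0.6150 m before braking
robot under decel: 2.0500²/(2·6.0000) = 0.3502 m
person approaches 0.4000·(0.3000+0.3417) = 0.2567 m
residual clearance needed = 0.1500+0.0500+0.0050 = 0.2050 m
sum ≈ 0.6150+0.3502+0.2567+0.2050 ≈ 1.4269 m = S ✓

v_R_max = 41/20 m/s = 2.0500 m/s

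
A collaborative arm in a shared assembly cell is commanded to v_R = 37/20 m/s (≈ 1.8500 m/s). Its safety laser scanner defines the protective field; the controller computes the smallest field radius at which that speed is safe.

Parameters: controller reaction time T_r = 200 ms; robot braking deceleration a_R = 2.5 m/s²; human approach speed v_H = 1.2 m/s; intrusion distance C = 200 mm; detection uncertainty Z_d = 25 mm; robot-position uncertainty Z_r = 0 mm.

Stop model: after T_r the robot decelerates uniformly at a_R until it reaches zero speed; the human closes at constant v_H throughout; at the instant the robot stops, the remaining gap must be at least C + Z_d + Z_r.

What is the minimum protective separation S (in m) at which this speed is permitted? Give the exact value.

braking lasts T_s = (37/20)/(5/2) = 0.7400 s
robot in T_r: 1.8500·0.2000 = 0.3700 m
braking distance = 1.8500²/(2·2.5000) = 0.6845 m
human closes 1.2000·0.9400 = 1.1280 m
margins: 0.2000+0.0250+0.0000 = 0.2250 m
S_min ≈ 0.3700+0.6845+1.1280+0.2250  ⇒  S_min = 963/400 m

S_min = 963/400 m = 2.4075 m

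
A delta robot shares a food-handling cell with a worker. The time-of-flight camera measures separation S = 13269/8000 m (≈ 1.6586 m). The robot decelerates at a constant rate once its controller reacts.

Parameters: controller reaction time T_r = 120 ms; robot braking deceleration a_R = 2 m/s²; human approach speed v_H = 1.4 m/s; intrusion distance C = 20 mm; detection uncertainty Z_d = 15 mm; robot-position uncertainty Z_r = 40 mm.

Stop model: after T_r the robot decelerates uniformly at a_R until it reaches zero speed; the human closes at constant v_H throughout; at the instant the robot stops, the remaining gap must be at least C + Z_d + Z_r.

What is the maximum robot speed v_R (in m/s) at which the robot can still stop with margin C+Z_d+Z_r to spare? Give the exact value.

v_R_max = 5/4 m/s = 1.2500 m/s

collect terms ⇒ (1/4)·v_R² + (41/50)·v_R + (-453/320) = 0
  disc = (41/50)² − 4·(1/4)·(-453/320) = 83521/40000 ; √disc = 289/200
  v_R = (−(41/50) + 289/200) / (2·(1/4)) = 5/4 m/s
check:
T_s = v_R/a_R = (5/4)/2 = 0.6250 s
robot in T_r: 1.2500·0.1200 = 0.1500 m
robot under decel: 1.2500²/(2·2.0000) = 0.3906 m
human closes 1.4000·0.7450 = 1.0430 m
residual clearance needed = 0.0200+0.0150+0.0400 = 0.0750 m
sum ≈ 0.1500+0.3906+1.0430+0.0750 ≈ 1.6586 m = S ✓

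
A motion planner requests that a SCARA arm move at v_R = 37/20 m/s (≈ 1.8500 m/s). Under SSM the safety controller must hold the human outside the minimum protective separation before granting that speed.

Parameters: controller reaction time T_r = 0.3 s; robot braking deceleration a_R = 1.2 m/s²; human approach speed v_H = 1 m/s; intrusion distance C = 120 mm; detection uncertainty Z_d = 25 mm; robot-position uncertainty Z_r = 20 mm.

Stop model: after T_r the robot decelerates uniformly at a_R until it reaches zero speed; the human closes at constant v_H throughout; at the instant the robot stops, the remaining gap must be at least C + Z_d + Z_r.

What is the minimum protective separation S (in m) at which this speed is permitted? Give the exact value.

S_min = 19141/4800 m = 3.9877 m

stop time T_s = (37/20)/(6/5) = 1.5417 s
robot covers v_R·T_r = 1.8500·0.3000 = 0.5550 m before braking
braking distance = 1.8500²/(2·1.2000) = 1.4260 m
human over T_r+T_s: 1.0000·(0.3000+1.5417) = 1.8417 m
margins: 0.1200+0.0250+0.0200 = 0.1650 m
S_min ≈ 0.5550+1.4260+1.8417+0.1650  ⇒  S_min = 19141/4800 m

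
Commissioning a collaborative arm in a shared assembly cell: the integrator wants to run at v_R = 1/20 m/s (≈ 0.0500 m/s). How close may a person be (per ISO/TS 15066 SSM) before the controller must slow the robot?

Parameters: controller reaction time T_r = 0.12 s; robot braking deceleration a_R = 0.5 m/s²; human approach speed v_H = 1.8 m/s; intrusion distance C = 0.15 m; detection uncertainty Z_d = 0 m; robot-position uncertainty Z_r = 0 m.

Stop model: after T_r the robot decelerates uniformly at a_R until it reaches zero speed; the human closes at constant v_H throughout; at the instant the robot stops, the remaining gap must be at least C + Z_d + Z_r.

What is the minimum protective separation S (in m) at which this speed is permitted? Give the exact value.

braking lasts T_s = (1/20)/(1/2) = 0.1000 s
robot covers v_R·T_r = 0.0500·0.1200 = 0.0060 m before braking
robot covers 0.0500·0.1000 − ½·0.5000·0.1000² = 0.0025 m while stopping
person approaches 1.8000·(0.1200+0.1000) = 0.3960 m
residual clearance needed = 0.1500+0.0000+0.0000 = 0.1500 m
S_min ≈ 0.0060+0.0025+0.3960+0.1500  ⇒  S_min = 1109/2000 m

S_min = 1109/2000 m = 0.5545 m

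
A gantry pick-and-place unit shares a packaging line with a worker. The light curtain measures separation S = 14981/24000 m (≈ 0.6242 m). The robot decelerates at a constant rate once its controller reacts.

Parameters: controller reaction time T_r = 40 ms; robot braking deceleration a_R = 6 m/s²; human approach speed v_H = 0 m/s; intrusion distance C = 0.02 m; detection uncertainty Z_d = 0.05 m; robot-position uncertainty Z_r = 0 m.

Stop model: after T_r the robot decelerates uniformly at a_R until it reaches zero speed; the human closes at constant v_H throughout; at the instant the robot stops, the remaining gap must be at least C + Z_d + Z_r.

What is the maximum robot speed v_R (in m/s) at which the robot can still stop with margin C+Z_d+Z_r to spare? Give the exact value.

v_R_max = 47/20 m/s = 2.3500 m/s

at the boundary: (1/12)·v² + (1/25)·v + (-13301/24000) = 0
  disc = (1/25)² − 4·(1/12)·(-13301/24000) = 67081/360000 ; √disc = 259/600
  v_R = (−(1/25) + 259/600) / (2·(1/12)) = 47/20 m/s
check:
T_s = v_R/a_R = (47/20)/6 = 0.3917 s
robot in T_r: 2.3500·0.0400 = 0.0940 m
robot covers 2.3500·0.3917 − ½·6.0000·0.3917² = 0.4602 m while stopping
human closes 0.0000·0.4317 = 0.0000 m
C+Z_d+Z_r = 0.0200+0.0500+0.0000 = 0.0700 m
sum ≈ 0.0940+0.4602+0.0000+0.0700 ≈ 0.6242 m = S ✓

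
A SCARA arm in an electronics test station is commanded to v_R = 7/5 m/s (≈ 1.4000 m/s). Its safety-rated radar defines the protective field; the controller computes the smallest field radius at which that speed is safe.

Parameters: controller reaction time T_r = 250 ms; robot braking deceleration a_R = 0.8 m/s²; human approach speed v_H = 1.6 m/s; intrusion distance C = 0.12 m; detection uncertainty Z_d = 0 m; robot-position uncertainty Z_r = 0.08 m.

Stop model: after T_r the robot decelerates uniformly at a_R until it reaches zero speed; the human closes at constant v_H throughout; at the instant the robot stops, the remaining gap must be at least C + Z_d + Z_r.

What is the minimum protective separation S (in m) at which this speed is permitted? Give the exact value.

S_min = 199/40 m = 4.9750 m

T_s = v_R/a_R = (7/5)/(4/5) = 1.7500 s
robot in T_r: 1.4000·0.2500 = 0.3500 m
braking distance = 1.4000²/(2·0.8000) = 1.2250 m
human closes 1.6000·2.0000 = 3.2000 m
residual clearance needed = 0.1200+0.0000+0.0800 = 0.2000 m
S_min ≈ 0.3500+1.2250+3.2000+0.2000  ⇒  S_min = 199/40 m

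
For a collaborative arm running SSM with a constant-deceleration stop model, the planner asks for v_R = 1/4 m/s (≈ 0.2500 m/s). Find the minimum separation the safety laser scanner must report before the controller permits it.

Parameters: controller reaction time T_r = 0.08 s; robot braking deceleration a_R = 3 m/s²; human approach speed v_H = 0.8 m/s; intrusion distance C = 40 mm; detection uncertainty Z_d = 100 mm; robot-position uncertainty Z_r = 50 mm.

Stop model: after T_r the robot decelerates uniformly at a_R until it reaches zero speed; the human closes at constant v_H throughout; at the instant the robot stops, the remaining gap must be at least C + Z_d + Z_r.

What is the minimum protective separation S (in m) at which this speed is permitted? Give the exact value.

S_min = 4213/12000 m = 0.3511 m

T_s = v_R/a_R = (1/4)/3 = 0.0833 s
reaction-phase robot travel = 0.2500·0.0800 = 0.0200 m
braking distance = 0.2500²/(2·3.0000) = 0.0104 m
human over T_r+T_s: 0.8000·(0.0800+0.0833) = 0.1307 m
margins: 0.0400+0.1000+0.0500 = 0.1900 m
S_min ≈ 0.0200+0.0104+0.1307+0.1900  ⇒  S_min = 4213/12000 m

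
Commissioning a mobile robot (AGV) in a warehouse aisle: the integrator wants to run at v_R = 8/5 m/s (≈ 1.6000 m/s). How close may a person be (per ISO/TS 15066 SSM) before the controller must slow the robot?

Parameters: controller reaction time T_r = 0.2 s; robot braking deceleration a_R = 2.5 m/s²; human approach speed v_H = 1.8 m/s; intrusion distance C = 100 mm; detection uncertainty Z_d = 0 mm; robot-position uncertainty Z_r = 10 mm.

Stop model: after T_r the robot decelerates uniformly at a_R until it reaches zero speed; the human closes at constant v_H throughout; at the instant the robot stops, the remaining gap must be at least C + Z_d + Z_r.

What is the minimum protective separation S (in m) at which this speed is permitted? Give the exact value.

S_min = 1227/500 m = 2.4540 m

stop time T_s = (8/5)/(5/2) = 0.6400 s
robot in T_r: 1.6000·0.2000 = 0.3200 m
braking distance = 1.6000²/(2·2.5000) = 0.5120 m
human over T_r+T_s: 1.8000·(0.2000+0.6400) = 1.5120 m
margins: 0.1000+0.0000+0.0100 = 0.1100 m
S_min ≈ 0.3200+0.5120+1.5120+0.1100  ⇒  S_min = 1227/500 m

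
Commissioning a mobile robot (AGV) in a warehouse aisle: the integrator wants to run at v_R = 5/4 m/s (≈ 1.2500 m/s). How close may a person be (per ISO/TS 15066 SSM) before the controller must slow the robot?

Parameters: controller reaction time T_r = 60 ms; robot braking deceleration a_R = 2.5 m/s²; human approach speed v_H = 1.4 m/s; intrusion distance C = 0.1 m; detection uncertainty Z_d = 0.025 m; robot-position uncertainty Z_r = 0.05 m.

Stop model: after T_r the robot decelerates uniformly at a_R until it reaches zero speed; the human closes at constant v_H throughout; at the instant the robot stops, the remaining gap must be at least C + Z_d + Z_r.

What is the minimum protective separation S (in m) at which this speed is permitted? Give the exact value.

S_min = 2693/2000 m = 1.3465 m

braking lasts T_s = (5/4)/(5/2) = 0.5000 s
reaction-phase robot travel = 1.2500·0.0600 = 0.0750 m
robot under decel: 1.2500²/(2·2.5000) = 0.3125 m
human closes 1.4000·0.5600 = 0.7840 m
margins: 0.1000+0.0250+0.0500 = 0.1750 m
S_min ≈ 0.0750+0.3125+0.7840+0.1750  ⇒  S_min = 2693/2000 m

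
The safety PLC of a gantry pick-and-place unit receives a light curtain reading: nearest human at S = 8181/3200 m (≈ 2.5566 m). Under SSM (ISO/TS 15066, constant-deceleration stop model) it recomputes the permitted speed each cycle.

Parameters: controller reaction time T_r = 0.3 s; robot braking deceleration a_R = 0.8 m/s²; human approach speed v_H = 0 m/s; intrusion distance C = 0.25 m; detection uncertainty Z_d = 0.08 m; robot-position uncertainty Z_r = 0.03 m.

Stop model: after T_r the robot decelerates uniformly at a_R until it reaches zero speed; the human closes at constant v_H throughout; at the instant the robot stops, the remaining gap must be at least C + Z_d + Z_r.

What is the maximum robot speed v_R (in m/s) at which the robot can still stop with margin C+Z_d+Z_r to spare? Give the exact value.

collect terms ⇒ (5/8)·v_R² + (3/10)·v_R + (-7029/3200) = 0
  disc = (3/10)² − 4·(5/8)·(-7029/3200) = 35721/6400 ; √disc = 189/80
  v_R = (−(3/10) + 189/80) / (2·(5/8)) = 33/20 m/s
check:
stop time T_s = (33/20)/(4/5) = 2.0625 s
reaction-phase robot travel = 1.6500·0.3000 = 0.4950 m
robot under decel: 1.6500²/(2·0.8000) = 1.7016 m
human closes 0.0000·2.3625 = 0.0000 m
margins: 0.2500+0.0800+0.0300 = 0.3600 m
sum ≈ 0.4950+1.7016+0.0000+0.3600 ≈ 2.5566 m = S ✓

v_R_max = 33/20 m/s = 1.6500 m/s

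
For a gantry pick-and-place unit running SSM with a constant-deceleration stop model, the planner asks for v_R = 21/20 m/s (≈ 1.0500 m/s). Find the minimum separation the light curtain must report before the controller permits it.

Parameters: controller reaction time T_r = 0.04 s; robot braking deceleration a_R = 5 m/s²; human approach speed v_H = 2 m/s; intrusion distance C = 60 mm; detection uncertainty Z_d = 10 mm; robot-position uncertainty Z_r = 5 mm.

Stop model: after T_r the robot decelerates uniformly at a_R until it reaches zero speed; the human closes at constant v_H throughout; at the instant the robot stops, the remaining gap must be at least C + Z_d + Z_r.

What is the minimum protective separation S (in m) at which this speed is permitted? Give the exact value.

S_min = 2909/4000 m = 0.7272 m

stop time T_s = (21/20)/5 = 0.2100 s
reaction-phase robot travel = 1.0500·0.0400 = 0.0420 m
robot covers 1.0500·0.2100 − ½·5.0000·0.2100² = 0.1103 m while stopping
person approaches 2.0000·(0.0400+0.2100) = 0.5000 m
margins: 0.0600+0.0100+0.0050 = 0.0750 m
S_min ≈ 0.0420+0.1103+0.5000+0.0750  ⇒  S_min = 2909/4000 m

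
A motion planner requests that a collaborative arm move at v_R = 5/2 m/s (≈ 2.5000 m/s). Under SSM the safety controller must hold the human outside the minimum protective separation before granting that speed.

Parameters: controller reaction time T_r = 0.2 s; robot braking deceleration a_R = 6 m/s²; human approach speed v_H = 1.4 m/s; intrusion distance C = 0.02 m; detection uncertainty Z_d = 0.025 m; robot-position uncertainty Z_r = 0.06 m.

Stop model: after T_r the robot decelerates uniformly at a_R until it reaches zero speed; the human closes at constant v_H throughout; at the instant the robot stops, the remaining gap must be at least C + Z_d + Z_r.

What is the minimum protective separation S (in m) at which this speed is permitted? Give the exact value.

stop time T_s = (5/2)/6 = 0.4167 s
reaction-phase robot travel = 2.5000·0.2000 = 0.5000 m
braking distance = 2.5000²/(2·6.0000) = 0.5208 m
person approaches 1.4000·(0.2000+0.4167) = 0.8633 m
margins: 0.0200+0.0250+0.0600 = 0.1050 m
S_min ≈ 0.5000+0.5208+0.8633+0.1050  ⇒  S_min = 2387/1200 m

S_min = 2387/1200 m = 1.9892 m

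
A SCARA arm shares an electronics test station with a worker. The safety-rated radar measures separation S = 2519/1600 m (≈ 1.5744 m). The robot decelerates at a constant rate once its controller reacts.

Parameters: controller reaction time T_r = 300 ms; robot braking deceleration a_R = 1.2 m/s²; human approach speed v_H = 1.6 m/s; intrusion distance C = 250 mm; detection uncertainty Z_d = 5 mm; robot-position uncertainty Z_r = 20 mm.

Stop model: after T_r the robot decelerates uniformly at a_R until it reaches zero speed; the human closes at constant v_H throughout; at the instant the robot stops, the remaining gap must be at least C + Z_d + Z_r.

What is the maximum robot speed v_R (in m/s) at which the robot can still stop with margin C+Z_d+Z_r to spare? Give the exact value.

collect terms ⇒ (5/12)·v_R² + (49/30)·v_R + (-1311/1600) = 0
  disc = (49/30)² − 4·(5/12)·(-1311/1600) = 58081/14400 ; √disc = 241/120
  v_R = (−(49/30) + 241/120) / (2·(5/12)) = 9/20 m/s
check:
braking lasts T_s = (9/20)/(6/5) = 0.3750 s
reaction-phase robot travel = 0.4500·0.3000 = 0.1350 m
robot covers 0.4500·0.3750 − ½·1.2000·0.3750² = 0.0844 m while stopping
human over T_r+T_s: 1.6000·(0.3000+0.3750) = 1.0800 m
C+Z_d+Z_r = 0.2500+0.0050+0.0200 = 0.2750 m
sum ≈ 0.1350+0.0844+1.0800+0.2750 ≈ 1.5744 m = S ✓

v_R_max = 9/20 m/s = 0.4500 m/s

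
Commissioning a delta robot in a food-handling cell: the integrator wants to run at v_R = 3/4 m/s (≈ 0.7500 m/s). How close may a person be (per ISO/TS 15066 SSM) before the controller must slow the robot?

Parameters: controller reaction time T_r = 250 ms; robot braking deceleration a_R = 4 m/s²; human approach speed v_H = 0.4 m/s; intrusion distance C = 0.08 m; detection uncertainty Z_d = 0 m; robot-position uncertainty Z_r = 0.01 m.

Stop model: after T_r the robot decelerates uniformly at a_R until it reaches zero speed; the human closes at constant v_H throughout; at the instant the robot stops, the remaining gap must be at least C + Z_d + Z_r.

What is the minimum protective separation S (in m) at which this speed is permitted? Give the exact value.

S_min = 1673/3200 m = 0.5228 m

T_s = v_R/a_R = (3/4)/4 = 0.1875 s
robot in T_r: 0.7500·0.2500 = 0.1875 m
braking distance = 0.7500²/(2·4.0000) = 0.0703 m
human over T_r+T_s: 0.4000·(0.2500+0.1875) = 0.1750 m
C+Z_d+Z_r = 0.0800+0.0000+0.0100 = 0.0900 m
S_min ≈ 0.1875+0.0703+0.1750+0.0900  ⇒  S_min = 1673/3200 m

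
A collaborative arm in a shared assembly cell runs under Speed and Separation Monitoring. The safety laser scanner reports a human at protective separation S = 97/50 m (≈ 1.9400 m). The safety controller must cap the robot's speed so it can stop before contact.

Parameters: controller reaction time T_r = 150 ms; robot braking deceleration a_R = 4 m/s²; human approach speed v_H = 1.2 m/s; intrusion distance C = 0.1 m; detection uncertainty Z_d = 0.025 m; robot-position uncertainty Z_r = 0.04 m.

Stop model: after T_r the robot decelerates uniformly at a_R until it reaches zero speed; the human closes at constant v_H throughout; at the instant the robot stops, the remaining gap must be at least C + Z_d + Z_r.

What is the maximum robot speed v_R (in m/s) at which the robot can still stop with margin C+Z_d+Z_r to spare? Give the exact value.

v_R_max = 11/5 m/s = 2.2000 m/s

quadratic (1/8)·v² + (9/20)·v + (-319/200) = 0
  disc = (9/20)² − 4·(1/8)·(-319/200) = 1 ; √disc = 1
  v_R = (−(9/20) + 1) / (2·(1/8)) = 11/5 m/s
check:
braking lasts T_s = (11/5)/4 = 0.5500 s
reaction-phase robot travel = 2.2000·0.1500 = 0.3300 m
braking distance = 2.2000²/(2·4.0000) = 0.6050 m
human over T_r+T_s: 1.2000·(0.1500+0.5500) = 0.8400 m
C+Z_d+Z_r = 0.1000+0.0250+0.0400 = 0.1650 m
sum ≈ 0.3300+0.6050+0.8400+0.1650 ≈ 1.9400 m = S ✓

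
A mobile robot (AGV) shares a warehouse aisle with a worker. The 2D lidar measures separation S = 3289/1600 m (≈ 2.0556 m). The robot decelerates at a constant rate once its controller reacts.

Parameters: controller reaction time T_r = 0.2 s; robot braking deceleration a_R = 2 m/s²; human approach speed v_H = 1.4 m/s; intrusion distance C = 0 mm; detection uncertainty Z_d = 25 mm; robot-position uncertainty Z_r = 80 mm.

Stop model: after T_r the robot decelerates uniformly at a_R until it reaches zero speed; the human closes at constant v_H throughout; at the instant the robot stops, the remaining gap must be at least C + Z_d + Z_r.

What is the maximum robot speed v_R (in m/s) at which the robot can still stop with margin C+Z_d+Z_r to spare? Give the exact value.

v_R_max = 27/20 m/s = 1.3500 m/s

collect terms ⇒ (1/4)·v_R² + (9/10)·v_R + (-2673/1600) = 0
  disc = (9/10)² − 4·(1/4)·(-2673/1600) = 3969/1600 ; √disc = 63/40
  v_R = (−(9/10) + 63/40) / (2·(1/4)) = 27/20 m/s
check:
T_s = v_R/a_R = (27/20)/2 = 0.6750 s
robot in T_r: 1.3500·0.2000 = 0.2700 m
robot covers 1.3500·0.6750 − ½·2.0000·0.6750² = 0.4556 m while stopping
human closes 1.4000·0.8750 = 1.2250 m
margins: 0.0000+0.0250+0.0800 = 0.1050 m
sum ≈ 0.2700+0.4556+1.2250+0.1050 ≈ 2.0556 m = S ✓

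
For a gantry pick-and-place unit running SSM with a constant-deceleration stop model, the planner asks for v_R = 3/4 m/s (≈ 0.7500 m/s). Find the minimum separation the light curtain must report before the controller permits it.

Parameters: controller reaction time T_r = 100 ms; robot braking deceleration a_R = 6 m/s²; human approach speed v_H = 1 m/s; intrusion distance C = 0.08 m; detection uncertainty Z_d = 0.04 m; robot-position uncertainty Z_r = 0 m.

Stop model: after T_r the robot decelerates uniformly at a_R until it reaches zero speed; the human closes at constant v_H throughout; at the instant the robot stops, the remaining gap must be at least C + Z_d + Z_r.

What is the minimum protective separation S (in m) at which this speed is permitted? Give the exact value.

S_min = 747/1600 m = 0.4669 m

stop time T_s = (3/4)/6 = 0.1250 s
robot in T_r: 0.7500·0.1000 = 0.0750 m
braking distance = 0.7500²/(2·6.0000) = 0.0469 m
human over T_r+T_s: 1.0000·(0.1000+0.1250) = 0.2250 m
margins: 0.0800+0.0400+0.0000 = 0.1200 m
S_min ≈ 0.0750+0.0469+0.2250+0.1200  ⇒  S_min = 747/1600 m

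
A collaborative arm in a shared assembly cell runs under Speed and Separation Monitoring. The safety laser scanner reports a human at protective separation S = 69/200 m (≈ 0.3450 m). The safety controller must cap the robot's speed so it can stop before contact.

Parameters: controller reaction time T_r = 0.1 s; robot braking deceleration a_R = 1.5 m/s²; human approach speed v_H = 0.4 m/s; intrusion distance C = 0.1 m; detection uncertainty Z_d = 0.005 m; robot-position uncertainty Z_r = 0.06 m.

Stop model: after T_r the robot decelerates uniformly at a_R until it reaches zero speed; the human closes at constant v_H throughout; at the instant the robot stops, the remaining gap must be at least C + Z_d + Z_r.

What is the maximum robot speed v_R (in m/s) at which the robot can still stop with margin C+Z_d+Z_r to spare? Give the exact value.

quadratic (1/3)·v² + (11/30)·v + (-7/50) = 0
  disc = (11/30)² − 4·(1/3)·(-7/50) = 289/900 ; √disc = 17/30
  v_R = (−(11/30) + 17/30) / (2·(1/3)) = 3/10 m/s
check:
braking lasts T_s = (3/10)/(3/2) = 0.2000 s
reaction-phase robot travel = 0.3000·0.1000 = 0.0300 m
braking distance = 0.3000²/(2·1.5000) = 0.0300 m
person approaches 0.4000·(0.1000+0.2000) = 0.1200 m
C+Z_d+Z_r = 0.1000+0.0050+0.0600 = 0.1650 m
sum ≈ 0.0300+0.0300+0.1200+0.1650 ≈ 0.3450 m = S ✓

v_R_max = 3/10 m/s = 0.3000 m/s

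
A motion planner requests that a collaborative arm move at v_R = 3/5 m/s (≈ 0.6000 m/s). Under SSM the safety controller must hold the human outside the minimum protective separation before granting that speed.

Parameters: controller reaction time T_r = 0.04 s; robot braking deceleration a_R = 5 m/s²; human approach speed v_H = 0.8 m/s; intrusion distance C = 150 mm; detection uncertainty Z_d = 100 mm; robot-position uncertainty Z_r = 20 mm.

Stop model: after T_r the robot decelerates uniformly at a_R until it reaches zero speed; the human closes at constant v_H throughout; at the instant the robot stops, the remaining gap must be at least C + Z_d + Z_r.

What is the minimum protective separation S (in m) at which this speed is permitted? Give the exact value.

S_min = 229/500 m = 0.4580 m

braking lasts T_s = (3/5)/5 = 0.1200 s
reaction-phase robot travel = 0.6000·0.0400 = 0.0240 m
robot covers 0.6000·0.1200 − ½·5.0000·0.1200² = 0.0360 m while stopping
person approaches 0.8000·(0.0400+0.1200) = 0.1280 m
C+Z_d+Z_r = 0.1500+0.1000+0.0200 = 0.2700 m
S_min ≈ 0.0240+0.0360+0.1280+0.2700  ⇒  S_min = 229/500 m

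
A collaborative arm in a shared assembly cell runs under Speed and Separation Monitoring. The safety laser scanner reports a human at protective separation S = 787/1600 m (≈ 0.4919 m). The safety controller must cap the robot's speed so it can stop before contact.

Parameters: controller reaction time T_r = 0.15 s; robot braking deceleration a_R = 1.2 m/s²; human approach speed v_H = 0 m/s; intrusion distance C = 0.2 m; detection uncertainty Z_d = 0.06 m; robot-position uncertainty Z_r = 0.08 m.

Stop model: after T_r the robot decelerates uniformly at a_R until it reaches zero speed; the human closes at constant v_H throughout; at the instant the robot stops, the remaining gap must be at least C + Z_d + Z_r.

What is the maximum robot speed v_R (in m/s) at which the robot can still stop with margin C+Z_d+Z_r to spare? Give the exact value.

collect terms ⇒ (5/12)·v_R² + (3/20)·v_R + (-243/1600) = 0
  disc = (3/20)² − 4·(5/12)·(-243/1600) = 441/1600 ; √disc = 21/40
  v_R = (−(3/20) + 21/40) / (2·(5/12)) = 9/20 m/s
check:
stop time T_s = (9/20)/(6/5) = 0.3750 s
robot covers v_R·T_r = 0.4500·0.1500 = 0.0675 m before braking
robot covers 0.4500·0.3750 − ½·1.2000·0.3750² = 0.0844 m while stopping
human closes 0.0000·0.5250 = 0.0000 m
C+Z_d+Z_r = 0.2000+0.0600+0.0800 = 0.3400 m
sum ≈ 0.0675+0.0844+0.0000+0.3400 ≈ 0.4919 m = S ✓

v_R_max = 9/20 m/s = 0.4500 m/s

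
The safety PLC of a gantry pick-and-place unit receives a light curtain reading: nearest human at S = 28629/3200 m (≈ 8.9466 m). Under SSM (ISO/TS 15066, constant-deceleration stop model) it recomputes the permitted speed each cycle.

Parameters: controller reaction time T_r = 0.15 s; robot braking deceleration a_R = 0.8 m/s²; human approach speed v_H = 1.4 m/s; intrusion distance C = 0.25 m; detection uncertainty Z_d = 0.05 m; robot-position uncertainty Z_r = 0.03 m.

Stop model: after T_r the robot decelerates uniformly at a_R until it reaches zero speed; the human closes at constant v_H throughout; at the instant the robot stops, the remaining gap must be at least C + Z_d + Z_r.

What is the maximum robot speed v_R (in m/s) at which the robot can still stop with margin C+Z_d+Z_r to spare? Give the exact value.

v_R_max = 49/20 m/s = 2.4500 m/s

quadratic (5/8)·v² + (19/10)·v + (-26901/3200) = 0
  disc = (19/10)² − 4·(5/8)·(-26901/3200) = 157609/6400 ; √disc = 397/80
  v_R = (−(19/10) + 397/80) / (2·(5/8)) = 49/20 m/s
check:
stop time T_s = (49/20)/(4/5) = 3.0625 s
robot in T_r: 2.4500·0.1500 = 0.3675 m
robot under decel: 2.4500²/(2·0.8000) = 3.7516 m
human over T_r+T_s: 1.4000·(0.1500+3.0625) = 4.4975 m
residual clearance needed = 0.2500+0.0500+0.0300 = 0.3300 m
sum ≈ 0.3675+3.7516+4.4975+0.3300 ≈ 8.9466 m = S ✓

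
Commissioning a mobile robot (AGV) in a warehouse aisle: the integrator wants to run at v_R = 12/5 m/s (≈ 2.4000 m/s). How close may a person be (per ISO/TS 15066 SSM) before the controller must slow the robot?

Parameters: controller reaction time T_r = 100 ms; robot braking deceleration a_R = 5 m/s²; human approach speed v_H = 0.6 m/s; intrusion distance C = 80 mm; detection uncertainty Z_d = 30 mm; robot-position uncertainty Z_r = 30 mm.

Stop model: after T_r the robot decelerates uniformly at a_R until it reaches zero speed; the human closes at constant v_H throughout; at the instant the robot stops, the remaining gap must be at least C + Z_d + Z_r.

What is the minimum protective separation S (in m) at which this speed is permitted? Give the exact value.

S_min = 163/125 m = 1.3040 m

stop time T_s = (12/5)/5 = 0.4800 s
reaction-phase robot travel = 2.4000·0.1000 = 0.2400 m
robot covers 2.4000·0.4800 − ½·5.0000·0.4800² = 0.5760 m while stopping
person approaches 0.6000·(0.1000+0.4800) = 0.3480 m
residual clearance needed = 0.0800+0.0300+0.0300 = 0.1400 m
S_min ≈ 0.2400+0.5760+0.3480+0.1400  ⇒  S_min = 163/125 m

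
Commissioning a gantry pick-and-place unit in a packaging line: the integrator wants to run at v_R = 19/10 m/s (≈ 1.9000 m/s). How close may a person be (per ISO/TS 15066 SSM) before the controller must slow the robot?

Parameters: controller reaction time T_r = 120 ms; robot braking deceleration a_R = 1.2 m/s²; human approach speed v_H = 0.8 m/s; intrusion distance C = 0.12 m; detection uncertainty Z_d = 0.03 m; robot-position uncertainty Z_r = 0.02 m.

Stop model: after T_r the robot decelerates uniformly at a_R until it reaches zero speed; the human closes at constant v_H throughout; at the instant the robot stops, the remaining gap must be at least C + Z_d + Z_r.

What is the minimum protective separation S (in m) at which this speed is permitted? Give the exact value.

S_min = 19589/6000 m = 3.2648 m

stop time T_s = (19/10)/(6/5) = 1.5833 s
robot in T_r: 1.9000·0.1200 = 0.2280 m
robot covers 1.9000·1.5833 − ½·1.2000·1.5833² = 1.5042 m while stopping
human closes 0.8000·1.7033 = 1.3627 m
C+Z_d+Z_r = 0.1200+0.0300+0.0200 = 0.1700 m
S_min ≈ 0.2280+1.5042+1.3627+0.1700  ⇒  S_min = 19589/6000 m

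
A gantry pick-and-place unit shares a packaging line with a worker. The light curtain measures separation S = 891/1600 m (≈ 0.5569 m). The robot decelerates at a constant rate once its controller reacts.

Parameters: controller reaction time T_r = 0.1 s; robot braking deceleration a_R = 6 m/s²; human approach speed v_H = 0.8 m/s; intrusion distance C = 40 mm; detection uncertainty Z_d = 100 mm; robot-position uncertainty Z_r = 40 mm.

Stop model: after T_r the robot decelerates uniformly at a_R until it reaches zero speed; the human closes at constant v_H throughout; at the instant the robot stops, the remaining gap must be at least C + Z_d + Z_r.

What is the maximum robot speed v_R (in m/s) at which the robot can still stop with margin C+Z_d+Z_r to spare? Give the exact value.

quadratic (1/12)·v² + (7/30)·v + (-19/64) = 0
  disc = (7/30)² − 4·(1/12)·(-19/64) = 2209/14400 ; √disc = 47/120
  v_R = (−(7/30) + 47/120) / (2·(1/12)) = 19/20 m/s
check:
braking lasts T_s = (19/20)/6 = 0.1583 s
reaction-phase robot travel = 0.9500·0.1000 = 0.0950 m
braking distance = 0.9500²/(2·6.0000) = 0.0752 m
person approaches 0.8000·(0.1000+0.1583) = 0.2067 m
margins: 0.0400+0.1000+0.0400 = 0.1800 m
sum ≈ 0.0950+0.0752+0.2067+0.1800 ≈ 0.5569 m = S ✓

v_R_max = 19/20 m/s = 0.9500 m/s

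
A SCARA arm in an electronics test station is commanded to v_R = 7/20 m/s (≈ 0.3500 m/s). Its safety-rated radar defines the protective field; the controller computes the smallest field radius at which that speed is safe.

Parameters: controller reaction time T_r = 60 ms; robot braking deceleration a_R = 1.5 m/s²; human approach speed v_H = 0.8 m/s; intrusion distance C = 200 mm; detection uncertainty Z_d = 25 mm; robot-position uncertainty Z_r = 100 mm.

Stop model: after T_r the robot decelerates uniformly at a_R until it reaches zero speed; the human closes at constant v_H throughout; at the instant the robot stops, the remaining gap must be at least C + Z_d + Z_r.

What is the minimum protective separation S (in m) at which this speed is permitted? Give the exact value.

S_min = 1243/2000 m = 0.6215 m

stop time T_s = (7/20)/(3/2) = 0.2333 s
robot covers v_R·T_r = 0.3500·0.0600 = 0.0210 m before braking
robot covers 0.3500·0.2333 − ½·1.5000·0.2333² = 0.0408 m while stopping
human closes 0.8000·0.2933 = 0.2347 m
C+Z_d+Z_r = 0.2000+0.0250+0.1000 = 0.3250 m
S_min ≈ 0.0210+0.0408+0.2347+0.3250  ⇒  S_min = 1243/2000 m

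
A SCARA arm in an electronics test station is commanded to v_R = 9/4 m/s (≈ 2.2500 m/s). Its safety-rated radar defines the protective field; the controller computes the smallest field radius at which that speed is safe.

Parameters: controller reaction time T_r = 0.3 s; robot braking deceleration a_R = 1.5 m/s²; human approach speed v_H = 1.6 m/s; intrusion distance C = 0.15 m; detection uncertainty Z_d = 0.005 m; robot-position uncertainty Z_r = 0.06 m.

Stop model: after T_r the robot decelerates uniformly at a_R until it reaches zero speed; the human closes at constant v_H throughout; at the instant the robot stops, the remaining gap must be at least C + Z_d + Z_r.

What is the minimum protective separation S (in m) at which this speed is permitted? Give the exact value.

S_min = 2183/400 m = 5.4575 m

stop time T_s = (9/4)/(3/2) = 1.5000 s
reaction-phase robot travel = 2.2500·0.3000 = 0.6750 m
robot covers 2.2500·1.5000 − ½·1.5000·1.5000² = 1.6875 m while stopping
human over T_r+T_s: 1.6000·(0.3000+1.5000) = 2.8800 m
margins: 0.1500+0.0050+0.0600 = 0.2150 m
S_min ≈ 0.6750+1.6875+2.8800+0.2150  ⇒  S_min = 2183/400 m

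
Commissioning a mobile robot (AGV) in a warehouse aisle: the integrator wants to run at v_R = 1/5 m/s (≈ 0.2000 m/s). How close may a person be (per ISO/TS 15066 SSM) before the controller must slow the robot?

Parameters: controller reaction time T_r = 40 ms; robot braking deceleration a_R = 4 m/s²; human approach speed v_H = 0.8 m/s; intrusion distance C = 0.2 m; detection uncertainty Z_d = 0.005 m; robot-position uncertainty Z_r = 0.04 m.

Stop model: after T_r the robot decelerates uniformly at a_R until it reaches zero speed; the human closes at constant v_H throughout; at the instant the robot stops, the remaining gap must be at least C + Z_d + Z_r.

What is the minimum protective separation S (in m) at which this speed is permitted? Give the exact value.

stop time T_s = (1/5)/4 = 0.0500 s
robot in T_r: 0.2000·0.0400 = 0.0080 m
braking distance = 0.2000²/(2·4.0000) = 0.0050 m
human closes 0.8000·0.0900 = 0.0720 m
margins: 0.2000+0.0050+0.0400 = 0.2450 m
S_min ≈ 0.0080+0.0050+0.0720+0.2450  ⇒  S_min = 33/100 m

S_min = 33/100 m = 0.3300 m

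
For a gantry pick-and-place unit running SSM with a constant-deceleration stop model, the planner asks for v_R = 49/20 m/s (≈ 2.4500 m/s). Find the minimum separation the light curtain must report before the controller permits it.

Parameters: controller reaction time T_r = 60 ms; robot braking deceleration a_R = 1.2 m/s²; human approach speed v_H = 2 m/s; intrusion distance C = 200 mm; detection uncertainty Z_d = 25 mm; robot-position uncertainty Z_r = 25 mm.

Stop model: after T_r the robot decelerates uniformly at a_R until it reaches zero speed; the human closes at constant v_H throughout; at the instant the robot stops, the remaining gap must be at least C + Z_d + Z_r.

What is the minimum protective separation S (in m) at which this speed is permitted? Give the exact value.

T_s = v_R/a_R = (49/20)/(6/5) = 2.0417 s
reaction-phase robot travel = 2.4500·0.0600 = 0.1470 m
robot under decel: 2.4500²/(2·1.2000) = 2.5010 m
person approaches 2.0000·(0.0600+2.0417) = 4.2033 m
residual clearance needed = 0.2000+0.0250+0.0250 = 0.2500 m
S_min ≈ 0.1470+2.5010+4.2033+0.2500  ⇒  S_min = 56811/8000 m

S_min = 56811/8000 m = 7.1014 m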